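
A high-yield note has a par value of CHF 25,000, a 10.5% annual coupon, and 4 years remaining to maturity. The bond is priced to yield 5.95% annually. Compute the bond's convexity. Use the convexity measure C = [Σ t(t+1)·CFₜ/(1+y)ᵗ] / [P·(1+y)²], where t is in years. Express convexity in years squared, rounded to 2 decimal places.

14.89

With y = 0.0595:
  t   CF        PV=CF/(1+0.0595)^t    t·PV        t(t+1)·PV
  1     2,625.00     2,477.5838     2,477.5838       4,955.1675
  2     2,625.00     2,338.4462     4,676.8924      14,030.6773
  3     2,625.00     2,207.1224     6,621.3673      26,485.4692
  4    27,625.00    21,922.9222    87,691.6888     438,458.4439
  Σ                 28,946.0746   101,467.5323     483,929.7579
P = 28,946.0746.
Convexity = Σ t(t+1)·PV / [P·(1+y)²] = 483,929.7579 / (28,946.0746 × 1.122540) = 14.89329.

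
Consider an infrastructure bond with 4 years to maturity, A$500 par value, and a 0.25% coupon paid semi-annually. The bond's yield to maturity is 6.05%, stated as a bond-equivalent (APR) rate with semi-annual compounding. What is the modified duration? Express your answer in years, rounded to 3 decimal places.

Periodic yield y = 0.03025. First find Macaulay duration:
  t   CF        PV=CF/(1+0.03025)^t    t·PV
  1        0.625         0.6066         0.6066
  2        0.625         0.5888         1.1777
  3        0.625         0.5715         1.7146
  4        0.625         0.5548         2.2191
  5        0.625         0.5385         2.6924
  6        0.625         0.5227         3.1360
  7        0.625         0.5073         3.5512
  8      500.625       394.4315     3,155.4517
  Σ                    398.3217     3,170.5493
P = 398.3217; Macaulay duration = 3,170.5493 / 398.3217 = 7.95977 half-year periods = 3.97989 years.
Modified duration = D_Mac / (1 + y) = 3.97989 / 1.03025 = 3.86303 years.

3.863 years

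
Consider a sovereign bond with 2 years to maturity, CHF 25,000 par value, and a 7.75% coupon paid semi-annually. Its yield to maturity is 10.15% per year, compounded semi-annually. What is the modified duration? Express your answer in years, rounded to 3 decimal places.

1.797 years

Periodic yield y = 0.05075. First find Macaulay duration:
  t   CF        PV=CF/(1+0.05075)^t    t·PV
  1       968.75       921.9605       921.9605
  2       968.75       877.4309     1,754.8618
  3       968.75       835.0520     2,505.1560
  4    25,968.75    21,303.6222    85,214.4886
  Σ                 23,938.0655    90,396.4669
P = 23,938.0655; Macaulay duration = 90,396.4669 / 23,938.0655 = 3.77626 half-year periods = 1.88813 years.
Modified duration = D_Mac / (1 + y) = 1.88813 / 1.05075 = 1.79694 years.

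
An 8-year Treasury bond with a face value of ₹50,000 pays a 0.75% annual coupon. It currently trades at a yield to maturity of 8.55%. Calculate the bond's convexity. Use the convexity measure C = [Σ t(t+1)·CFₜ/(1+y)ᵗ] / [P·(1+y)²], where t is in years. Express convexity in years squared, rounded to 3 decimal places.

With y = 0.0855:
  t   CF        PV=CF/(1+0.0855)^t    t·PV        t(t+1)·PV
  1       375.00       345.4629       345.4629         690.9258
  2       375.00       318.2523       636.5047       1,909.5141
  3       375.00       293.1850       879.5551       3,518.2203
  4       375.00       270.0921     1,080.3686       5,401.8429
  5       375.00       248.8182     1,244.0910       7,464.5457
  6       375.00       229.2199     1,375.3193       9,627.2354
  7       375.00       211.1653     1,478.1568      11,825.2546
  8    50,375.00    26,132.2279   209,057.8231   1,881,520.4079
  Σ                 28,048.4237   216,097.2815   1,921,957.9468
P = 28,048.4237.
Convexity = Σ t(t+1)·PV / [P·(1+y)²] = 1,921,957.9468 / (28,048.4237 × 1.178310) = 58.15349.

58.153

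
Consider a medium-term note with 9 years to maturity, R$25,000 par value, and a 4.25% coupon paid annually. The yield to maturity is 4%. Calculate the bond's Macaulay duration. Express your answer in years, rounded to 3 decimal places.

Periodic yield y = 0.04. Discount each cash flow and weight by its year:
  t   CF        PV=CF/(1+0.04)^t    t·PV
  1     1,062.50     1,021.6346     1,021.6346
  2     1,062.50       982.3410     1,964.6820
  3     1,062.50       944.5586     2,833.6759
  4     1,062.50       908.2295     3,632.9178
  5     1,062.50       873.2976     4,366.4878
  6     1,062.50       839.7092     5,038.2551
  7     1,062.50       807.4127     5,651.8887
  8     1,062.50       776.3583     6,210.8667
  9    26,062.50    18,311.1668   164,800.5012
  Σ                 25,464.7082   195,520.9098
Price P = Σ PV = 25,464.7082.
Macaulay duration = Σ(t·PV) / P = 195,520.9098 / 25,464.7082 = 7.67811 years.

7.678 years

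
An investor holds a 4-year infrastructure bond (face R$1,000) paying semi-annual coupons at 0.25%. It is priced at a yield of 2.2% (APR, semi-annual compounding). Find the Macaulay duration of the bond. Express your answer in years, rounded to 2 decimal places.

Periodic yield y = 0.011. Discount each cash flow and weight by its period:
  t   CF        PV=CF/(1+0.011)^t    t·PV
  1         1.25         1.2364         1.2364
  2         1.25         1.2229         2.4459
  3         1.25         1.2096         3.6289
  4         1.25         1.1965         4.7859
  5         1.25         1.1835         5.9173
  6         1.25         1.1706         7.0235
  7         1.25         1.1578         8.1049
  8     1,001.25       917.3462     7,338.7699
  Σ                    925.7236     7,371.9128
Price P = Σ PV = 925.7236.
Macaulay duration = Σ(t·PV) / P = 7,371.9128 / 925.7236 = 7.96341 half-year periods.
In years: 7.96341 / 2 = 3.98170 years.

3.98 years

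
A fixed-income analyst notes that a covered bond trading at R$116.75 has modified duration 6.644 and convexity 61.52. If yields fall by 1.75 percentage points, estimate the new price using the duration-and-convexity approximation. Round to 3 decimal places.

R$131.424

Duration effect: -D_mod·Δy = -6.644 × (-0.0175) = +0.116270
Convexity effect: ½·C·(Δy)² = 0.5 × 61.52 × (-0.0175)² = +0.00942025
ΔP/P ≈ +0.116270 + 0.00942025 = +0.12569025
New price ≈ 116.75 × (1 + 0.12569025) = 131.4243366875.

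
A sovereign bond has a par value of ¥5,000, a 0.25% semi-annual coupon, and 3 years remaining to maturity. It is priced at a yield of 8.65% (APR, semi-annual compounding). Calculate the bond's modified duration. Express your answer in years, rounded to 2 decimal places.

Periodic yield y = 0.04325. First find Macaulay duration:
  t   CF        PV=CF/(1+0.04325)^t    t·PV
  1         6.25         5.9909         5.9909
  2         6.25         5.7425        11.4851
  3         6.25         5.5045        16.5134
  4         6.25         5.2763        21.1051
  5         6.25         5.0575        25.2876
  6     5,006.25     3,883.1322    23,298.7930
  Σ                  3,910.7038    23,379.1750
P = 3,910.7038; Macaulay duration = 23,379.1750 / 3,910.7038 = 5.97825 half-year periods = 2.98913 years.
Modified duration = D_Mac / (1 + y) = 2.98913 / 1.04325 = 2.86521 years.

2.87 years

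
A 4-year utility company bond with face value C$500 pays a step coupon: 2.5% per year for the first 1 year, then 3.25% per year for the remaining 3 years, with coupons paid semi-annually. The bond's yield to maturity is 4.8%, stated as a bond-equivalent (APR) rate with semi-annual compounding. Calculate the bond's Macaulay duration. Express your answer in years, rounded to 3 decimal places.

3.799 years

Periodic yield y = 0.024. Discount each cash flow and weight by its period:
  t   CF        PV=CF/(1+0.024)^t    t·PV
  1        6.250         6.1035         6.1035
  2        6.250         5.9605        11.9209
  3        8.125         7.5670        22.7010
  4        8.125         7.3896        29.5586
  5        8.125         7.2164        36.0822
  6        8.125         7.0473        42.2839
  7        8.125         6.8821        48.1750
  8      508.125       420.3111     3,362.4892
  Σ                    468.4777     3,559.3143
Price P = Σ PV = 468.4777.
Macaulay duration = Σ(t·PV) / P = 3,559.3143 / 468.4777 = 7.59762 half-year periods.
In years: 7.59762 / 2 = 3.79881 years.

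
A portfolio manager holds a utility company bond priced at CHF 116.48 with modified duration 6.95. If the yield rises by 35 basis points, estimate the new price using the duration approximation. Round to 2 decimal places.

CHF 113.65

Duration approximation: ΔP/P ≈ -D_mod · Δy = -6.95 × (+0.0035) = -0.024325.
New price ≈ 116.48 × (1 - 0.024325) = 113.646624.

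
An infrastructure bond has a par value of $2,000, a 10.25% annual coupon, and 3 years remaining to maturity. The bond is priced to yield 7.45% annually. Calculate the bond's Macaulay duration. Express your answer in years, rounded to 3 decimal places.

Periodic yield y = 0.0745. Discount each cash flow and weight by its year:
  t   CF        PV=CF/(1+0.0745)^t    t·PV
  1       205.00       190.7864       190.7864
  2       205.00       177.5583       355.1166
  3     2,205.00     1,777.4170     5,332.2511
  Σ                  2,145.7617     5,878.1541
Price P = Σ PV = 2,145.7617.
Macaulay duration = Σ(t·PV) / P = 5,878.1541 / 2,145.7617 = 2.73943 years.

2.739 years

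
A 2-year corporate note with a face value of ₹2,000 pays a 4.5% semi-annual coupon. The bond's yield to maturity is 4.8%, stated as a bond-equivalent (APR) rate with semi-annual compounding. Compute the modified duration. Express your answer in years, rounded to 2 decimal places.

1.89 years

Periodic yield y = 0.024. First find Macaulay duration:
  t   CF        PV=CF/(1+0.024)^t    t·PV
  1        45.00        43.9453        43.9453
  2        45.00        42.9153        85.8307
  3        45.00        41.9095       125.7285
  4     2,045.00     1,859.9167     7,439.6667
  Σ                  1,988.6868     7,695.1712
P = 1,988.6868; Macaulay duration = 7,695.1712 / 1,988.6868 = 3.86947 half-year periods = 1.93474 years.
Modified duration = D_Mac / (1 + y) = 1.93474 / 1.024 = 1.88939 years.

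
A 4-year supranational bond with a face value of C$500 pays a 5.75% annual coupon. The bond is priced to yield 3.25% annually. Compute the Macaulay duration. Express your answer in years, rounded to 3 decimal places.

Periodic yield y = 0.0325. Discount each cash flow and weight by its year:
  t   CF        PV=CF/(1+0.0325)^t    t·PV
  1        28.75        27.8450        27.8450
  2        28.75        26.9686        53.9371
  3        28.75        26.1197        78.3590
  4       528.75       465.2540     1,861.0161
  Σ                    546.1873     2,021.1573
Price P = Σ PV = 546.1873.
Macaulay duration = Σ(t·PV) / P = 2,021.1573 / 546.1873 = 3.70048 years.

3.700 years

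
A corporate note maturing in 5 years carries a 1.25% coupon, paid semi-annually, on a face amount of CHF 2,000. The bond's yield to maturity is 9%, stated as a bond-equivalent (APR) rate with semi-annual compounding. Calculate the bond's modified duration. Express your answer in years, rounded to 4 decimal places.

4.6188 years

Periodic yield y = 0.045. First find Macaulay duration:
  t   CF        PV=CF/(1+0.045)^t    t·PV
  1        12.50        11.9617        11.9617
  2        12.50        11.4466        22.8932
  3        12.50        10.9537        32.8611
  4        12.50        10.4820        41.9281
  5        12.50        10.0306        50.1532
  6        12.50         9.5987        57.5922
  7        12.50         9.1854        64.2975
  8        12.50         8.7898        70.3185
  9        12.50         8.4113        75.7017
  10    2,012.50     1,295.9045    12,959.0446
  Σ                  1,386.7643    13,386.7519
P = 1,386.7643; Macaulay duration = 13,386.7519 / 1,386.7643 = 9.65323 half-year periods = 4.82661 years.
Modified duration = D_Mac / (1 + y) = 4.82661 / 1.045 = 4.61877 years.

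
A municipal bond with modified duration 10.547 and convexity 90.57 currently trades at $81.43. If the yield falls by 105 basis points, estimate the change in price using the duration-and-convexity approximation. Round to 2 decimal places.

+$9.42

Duration effect: -D_mod·Δy = -10.547 × (-0.0105) = +0.1107435
Convexity effect: ½·C·(Δy)² = 0.5 × 90.57 × (-0.0105)² = +0.00499267125
ΔP/P ≈ +0.1107435 + 0.00499267125 = +0.11573617125
ΔP ≈ 81.43 × (+0.11573617125) = +9.4243964248875.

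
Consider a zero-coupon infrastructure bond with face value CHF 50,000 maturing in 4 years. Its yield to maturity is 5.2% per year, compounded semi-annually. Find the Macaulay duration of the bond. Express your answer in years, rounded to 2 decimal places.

4.00 years

A zero-coupon bond has a single cash flow at maturity, so its Macaulay duration equals its maturity: 4 years.
(Equivalently: 8 semi-annual periods ÷ 2 = 4 years.)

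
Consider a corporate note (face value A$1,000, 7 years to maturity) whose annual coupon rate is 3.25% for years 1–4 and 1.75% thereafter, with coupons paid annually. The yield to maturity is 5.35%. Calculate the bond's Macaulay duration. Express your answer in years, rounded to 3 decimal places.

6.337 years

Periodic yield y = 0.0535. Discount each cash flow and weight by its year:
  t   CF        PV=CF/(1+0.0535)^t    t·PV
  1        32.50        30.8495        30.8495
  2        32.50        29.2829        58.5658
  3        32.50        27.7958        83.3875
  4        32.50        26.3843       105.5371
  5        17.50        13.4854        67.4272
  6        17.50        12.8006        76.8037
  7     1,017.50       706.4682     4,945.2776
  Σ                    847.0669     5,367.8485
Price P = Σ PV = 847.0669.
Macaulay duration = Σ(t·PV) / P = 5,367.8485 / 847.0669 = 6.33698 years.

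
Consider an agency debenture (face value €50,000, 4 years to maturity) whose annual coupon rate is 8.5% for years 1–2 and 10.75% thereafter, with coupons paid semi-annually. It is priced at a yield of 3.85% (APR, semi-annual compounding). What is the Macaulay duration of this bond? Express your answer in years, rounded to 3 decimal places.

3.511 years

Periodic yield y = 0.01925. Discount each cash flow and weight by its period:
  t   CF        PV=CF/(1+0.01925)^t    t·PV
  1     2,125.00     2,084.8663     2,084.8663
  2     2,125.00     2,045.4906     4,090.9813
  3     2,125.00     2,006.8586     6,020.5758
  4     2,125.00     1,968.9562     7,875.8248
  5     2,687.50     2,443.1204    12,215.6021
  6     2,687.50     2,396.9786    14,381.8714
  7     2,687.50     2,351.7082    16,461.9573
  8    52,687.50    45,233.6706   361,869.3647
  Σ                 60,531.6495   425,001.0437
Price P = Σ PV = 60,531.6495.
Macaulay duration = Σ(t·PV) / P = 425,001.0437 / 60,531.6495 = 7.02114 half-year periods.
In years: 7.02114 / 2 = 3.51057 years.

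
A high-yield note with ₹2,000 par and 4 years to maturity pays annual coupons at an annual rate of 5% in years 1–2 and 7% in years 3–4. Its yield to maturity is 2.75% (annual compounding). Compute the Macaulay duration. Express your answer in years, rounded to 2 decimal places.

Periodic yield y = 0.0275. Discount each cash flow and weight by its year:
  t   CF        PV=CF/(1+0.0275)^t    t·PV
  1       100.00        97.3236        97.3236
  2       100.00        94.7188       189.4377
  3       140.00       129.0573       387.1719
  4     2,140.00     1,919.9347     7,679.7387
  Σ                  2,241.0344     8,353.6718
Price P = Σ PV = 2,241.0344.
Macaulay duration = Σ(t·PV) / P = 8,353.6718 / 2,241.0344 = 3.72760 years.

3.73 years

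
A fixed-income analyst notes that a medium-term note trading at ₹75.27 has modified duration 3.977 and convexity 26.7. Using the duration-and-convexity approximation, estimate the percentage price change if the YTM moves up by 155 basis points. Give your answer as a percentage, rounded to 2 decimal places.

Duration effect: -D_mod·Δy = -3.977 × (+0.0155) = -0.0616435
Convexity effect: ½·C·(Δy)² = 0.5 × 26.7 × (0.0155)² = +0.0032073375
ΔP/P ≈ -0.0616435 + 0.0032073375 = -0.0584361625
= -5.84361625%.

-5.84%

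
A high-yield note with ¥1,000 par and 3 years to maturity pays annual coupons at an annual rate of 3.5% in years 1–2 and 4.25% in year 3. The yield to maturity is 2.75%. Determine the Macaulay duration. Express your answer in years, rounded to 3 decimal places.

Periodic yield y = 0.0275. Discount each cash flow and weight by its year:
  t   CF        PV=CF/(1+0.0275)^t    t·PV
  1        35.00        34.0633        34.0633
  2        35.00        33.1516        66.3032
  3     1,042.50       961.0159     2,883.0477
  Σ                  1,028.2307     2,983.4141
Price P = Σ PV = 1,028.2307.
Macaulay duration = Σ(t·PV) / P = 2,983.4141 / 1,028.2307 = 2.90150 years.

2.902 years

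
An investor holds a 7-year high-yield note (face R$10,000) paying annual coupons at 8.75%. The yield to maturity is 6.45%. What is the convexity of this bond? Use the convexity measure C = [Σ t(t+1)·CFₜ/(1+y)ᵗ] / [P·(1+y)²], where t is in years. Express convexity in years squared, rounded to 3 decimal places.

36.530

With y = 0.0645:
  t   CF        PV=CF/(1+0.0645)^t    t·PV        t(t+1)·PV
  1       875.00       821.9822       821.9822       1,643.9643
  2       875.00       772.1768     1,544.3535       4,633.0605
  3       875.00       725.3892     2,176.1675       8,704.6698
  4       875.00       681.4365     2,725.7460      13,628.7299
  5       875.00       640.1470     3,200.7351      19,204.4104
  6       875.00       601.3593     3,608.1560      25,257.0922
  7    10,875.00     7,021.1719    49,148.2032     393,185.6256
  Σ                 11,263.6628    63,225.3434     466,257.5528
P = 11,263.6628.
Convexity = Σ t(t+1)·PV / [P·(1+y)²] = 466,257.5528 / (11,263.6628 × 1.133160) = 36.53044.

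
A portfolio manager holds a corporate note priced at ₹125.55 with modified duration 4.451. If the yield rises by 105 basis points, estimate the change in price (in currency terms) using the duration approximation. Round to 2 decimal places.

-₹5.87

Duration approximation: ΔP/P ≈ -D_mod · Δy = -4.451 × (+0.0105) = -0.0467355.
ΔP ≈ 125.55 × (-0.0467355) = -5.867642025.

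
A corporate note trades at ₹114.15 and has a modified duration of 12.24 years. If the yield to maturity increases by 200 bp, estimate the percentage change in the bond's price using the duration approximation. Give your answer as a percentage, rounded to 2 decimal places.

Duration approximation: ΔP/P ≈ -D_mod · Δy = -12.24 × (+0.02) = -0.244800.
As a percentage: -24.4800%.

-24.48%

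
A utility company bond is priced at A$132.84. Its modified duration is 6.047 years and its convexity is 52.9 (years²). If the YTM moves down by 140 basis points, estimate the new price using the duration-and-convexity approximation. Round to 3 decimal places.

A$144.775

Duration effect: -D_mod·Δy = -6.047 × (-0.014) = +0.084658
Convexity effect: ½·C·(Δy)² = 0.5 × 52.9 × (-0.014)² = +0.0051842
ΔP/P ≈ +0.084658 + 0.0051842 = +0.0898422
New price ≈ 132.84 × (1 + 0.0898422) = 144.774637848.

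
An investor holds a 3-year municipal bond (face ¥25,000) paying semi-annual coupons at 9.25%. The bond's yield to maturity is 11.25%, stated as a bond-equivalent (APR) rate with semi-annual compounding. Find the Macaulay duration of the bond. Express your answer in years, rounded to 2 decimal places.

Periodic yield y = 0.05625. Discount each cash flow and weight by its period:
  t   CF        PV=CF/(1+0.05625)^t    t·PV
  1     1,156.25     1,094.6746     1,094.6746
  2     1,156.25     1,036.3783     2,072.7566
  3     1,156.25       981.1865     2,943.5596
  4     1,156.25       928.9340     3,715.7360
  5     1,156.25       879.4641     4,397.3207
  6    26,156.25    18,835.4130   113,012.4782
  Σ                 23,756.0505   127,236.5256
Price P = Σ PV = 23,756.0505.
Macaulay duration = Σ(t·PV) / P = 127,236.5256 / 23,756.0505 = 5.35596 half-year periods.
In years: 5.35596 / 2 = 2.67798 years.

2.68 years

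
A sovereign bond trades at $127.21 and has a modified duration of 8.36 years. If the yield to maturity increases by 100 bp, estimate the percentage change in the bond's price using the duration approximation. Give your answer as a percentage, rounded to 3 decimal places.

Duration approximation: ΔP/P ≈ -D_mod · Δy = -8.36 × (+0.01) = -0.083600.
As a percentage: -8.3600%.

-8.360%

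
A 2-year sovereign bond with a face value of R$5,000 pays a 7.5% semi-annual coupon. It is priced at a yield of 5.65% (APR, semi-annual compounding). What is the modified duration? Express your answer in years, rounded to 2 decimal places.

Periodic yield y = 0.02825. First find Macaulay duration:
  t   CF        PV=CF/(1+0.02825)^t    t·PV
  1       187.50       182.3487       182.3487
  2       187.50       177.3388       354.6777
  3       187.50       172.4666       517.3999
  4     5,187.50     4,640.4835    18,561.9342
  Σ                  5,172.6377    19,616.3604
P = 5,172.6377; Macaulay duration = 19,616.3604 / 5,172.6377 = 3.79233 half-year periods = 1.89617 years.
Modified duration = D_Mac / (1 + y) = 1.89617 / 1.02825 = 1.84407 years.

1.84 years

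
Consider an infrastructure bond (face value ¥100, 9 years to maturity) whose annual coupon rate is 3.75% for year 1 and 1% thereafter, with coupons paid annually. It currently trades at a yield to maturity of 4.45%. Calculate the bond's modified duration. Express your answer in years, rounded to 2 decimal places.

Periodic yield y = 0.0445. First find Macaulay duration:
  t   CF        PV=CF/(1+0.0445)^t    t·PV
  1         3.75         3.5902         3.5902
  2         1.00         0.9166         1.8332
  3         1.00         0.8776         2.6327
  4         1.00         0.8402         3.3607
  5         1.00         0.8044         4.0219
  6         1.00         0.7701         4.6206
  7         1.00         0.7373         5.1611
  8         1.00         0.7059         5.6471
  9       101.00        68.2567       614.3104
  Σ                     77.4989       645.1778
P = 77.4989; Macaulay duration = 645.1778 / 77.4989 = 8.32499 years.
Modified duration = D_Mac / (1 + y) = 8.32499 / 1.0445 = 7.97031 years.

7.97 years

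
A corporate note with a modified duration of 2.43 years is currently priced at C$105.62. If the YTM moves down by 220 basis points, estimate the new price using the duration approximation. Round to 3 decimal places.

Duration approximation: ΔP/P ≈ -D_mod · Δy = -2.43 × (-0.022) = +0.053460.
New price ≈ 105.62 × (1 + 0.053460) = 111.2664452.

C$111.266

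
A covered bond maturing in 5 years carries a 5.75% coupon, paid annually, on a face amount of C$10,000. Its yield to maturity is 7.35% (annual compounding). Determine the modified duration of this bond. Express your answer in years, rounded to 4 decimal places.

Periodic yield y = 0.0735. First find Macaulay duration:
  t   CF        PV=CF/(1+0.0735)^t    t·PV
  1       575.00       535.6311       535.6311
  2       575.00       498.9577       997.9154
  3       575.00       464.7953     1,394.3858
  4       575.00       432.9718     1,731.8874
  5    10,575.00     7,417.7148    37,088.5741
  Σ                  9,350.0708    41,748.3938
P = 9,350.0708; Macaulay duration = 41,748.3938 / 9,350.0708 = 4.46504 years.
Modified duration = D_Mac / (1 + y) = 4.46504 / 1.0735 = 4.15932 years.

4.1593 years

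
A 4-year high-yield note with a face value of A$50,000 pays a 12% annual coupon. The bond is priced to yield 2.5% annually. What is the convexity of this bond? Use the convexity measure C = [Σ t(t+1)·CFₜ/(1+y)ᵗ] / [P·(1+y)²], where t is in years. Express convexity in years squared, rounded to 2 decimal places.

15.81

With y = 0.025:
  t   CF        PV=CF/(1+0.025)^t    t·PV        t(t+1)·PV
  1     6,000.00     5,853.6585     5,853.6585      11,707.3171
  2     6,000.00     5,710.8864    11,421.7728      34,265.3183
  3     6,000.00     5,571.5965    16,714.7894      66,859.1576
  4    56,000.00    50,733.2361   202,932.9444   1,014,664.7222
  Σ                 67,869.3775   236,923.1651   1,127,496.5151
P = 67,869.3775.
Convexity = Σ t(t+1)·PV / [P·(1+y)²] = 1,127,496.5151 / (67,869.3775 × 1.050625) = 15.81225.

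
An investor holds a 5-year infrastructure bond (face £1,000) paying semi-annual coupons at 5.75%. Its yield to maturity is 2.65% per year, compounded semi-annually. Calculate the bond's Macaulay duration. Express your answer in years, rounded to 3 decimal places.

Periodic yield y = 0.01325. Discount each cash flow and weight by its period:
  t   CF        PV=CF/(1+0.01325)^t    t·PV
  1        28.75        28.3740        28.3740
  2        28.75        28.0030        56.0060
  3        28.75        27.6368        82.9104
  4        28.75        27.2754       109.1017
  5        28.75        26.9187       134.5937
  6        28.75        26.5667       159.4004
  7        28.75        26.2193       183.5353
  8        28.75        25.8765       207.0117
  9        28.75        25.5381       229.8428
  10    1,028.75       901.8696     9,018.6955
  Σ                  1,144.2782    10,209.4716
Price P = Σ PV = 1,144.2782.
Macaulay duration = Σ(t·PV) / P = 10,209.4716 / 1,144.2782 = 8.92219 half-year periods.
In years: 8.92219 / 2 = 4.46110 years.

4.461 years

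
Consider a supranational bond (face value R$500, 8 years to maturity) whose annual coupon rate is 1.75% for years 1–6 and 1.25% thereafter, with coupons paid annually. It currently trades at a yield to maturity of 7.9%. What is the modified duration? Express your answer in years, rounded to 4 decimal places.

Periodic yield y = 0.079. First find Macaulay duration:
  t   CF        PV=CF/(1+0.079)^t    t·PV
  1         8.75         8.1094         8.1094
  2         8.75         7.5156        15.0313
  3         8.75         6.9654        20.8961
  4         8.75         6.4554        25.8215
  5         8.75         5.9827        29.9137
  6         8.75         5.5447        33.2683
  7         6.25         3.6705        25.6938
  8       506.25       275.5456     2,204.3648
  Σ                    319.7893     2,363.0989
P = 319.7893; Macaulay duration = 2,363.0989 / 319.7893 = 7.38955 years.
Modified duration = D_Mac / (1 + y) = 7.38955 / 1.079 = 6.84852 years.

6.8485 years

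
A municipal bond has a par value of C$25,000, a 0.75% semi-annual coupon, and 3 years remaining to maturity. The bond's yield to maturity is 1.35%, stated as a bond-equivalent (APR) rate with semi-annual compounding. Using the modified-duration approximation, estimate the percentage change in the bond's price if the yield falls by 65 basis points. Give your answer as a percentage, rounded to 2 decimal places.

Periodic yield y = 0.00675. Modified duration first:
  t   CF        PV=CF/(1+0.00675)^t    t·PV
  1        93.75        93.1214        93.1214
  2        93.75        92.4971       184.9942
  3        93.75        91.8769       275.6307
  4        93.75        91.2609       365.0436
  5        93.75        90.6490       453.2451
  6    25,093.75    24,101.0374   144,606.2246
  Σ                 24,560.4428   145,978.2596
P = 24,560.4428; D_Mac = 5.94363 half-year periods = 2.97182 yrs; D_mod = 2.97182/(1+0.00675) = 2.95189 yrs.
ΔP/P ≈ -D_mod · Δy = -2.95189 × (-0.0065) = +0.019187 = +1.9187%.

+1.92%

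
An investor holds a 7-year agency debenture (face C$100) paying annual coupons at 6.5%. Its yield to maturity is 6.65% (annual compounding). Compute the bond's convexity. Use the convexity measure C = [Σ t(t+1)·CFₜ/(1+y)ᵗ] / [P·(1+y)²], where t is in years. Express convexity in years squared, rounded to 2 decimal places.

38.46

With y = 0.0665:
  t   CF        PV=CF/(1+0.0665)^t    t·PV        t(t+1)·PV
  1         6.50         6.0947         6.0947          12.1894
  2         6.50         5.7147        11.4294          34.2881
  3         6.50         5.3583        16.0750          64.3002
  4         6.50         5.0242        20.0969         100.4847
  5         6.50         4.7110        23.5548         141.3287
  6         6.50         4.4172        26.5033         185.5229
  7       106.50        67.8615       475.0306       3,800.2452
  Σ                     99.1816       578.7847       4,338.3591
P = 99.1816.
Convexity = Σ t(t+1)·PV / [P·(1+y)²] = 4,338.3591 / (99.1816 × 1.137422) = 38.45674.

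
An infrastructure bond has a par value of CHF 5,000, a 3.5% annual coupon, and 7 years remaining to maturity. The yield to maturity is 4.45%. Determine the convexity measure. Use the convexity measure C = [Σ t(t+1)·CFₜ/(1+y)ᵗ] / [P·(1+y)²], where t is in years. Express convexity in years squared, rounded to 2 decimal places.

With y = 0.0445:
  t   CF        PV=CF/(1+0.0445)^t    t·PV        t(t+1)·PV
  1       175.00       167.5443       167.5443         335.0886
  2       175.00       160.4062       320.8124         962.4372
  3       175.00       153.5722       460.7167       1,842.8669
  4       175.00       147.0294       588.1177       2,940.5886
  5       175.00       140.7654       703.8269       4,222.9611
  6       175.00       134.7682       808.6091       5,660.2638
  7     5,175.00     3,815.4981    26,708.4868     213,667.8947
  Σ                  4,719.5838    29,758.1139     229,632.1009
P = 4,719.5838.
Convexity = Σ t(t+1)·PV / [P·(1+y)²] = 229,632.1009 / (4,719.5838 × 1.090980) = 44.59765.

44.60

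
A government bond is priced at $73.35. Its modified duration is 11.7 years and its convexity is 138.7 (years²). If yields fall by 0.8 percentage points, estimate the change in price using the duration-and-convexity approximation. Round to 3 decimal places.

+$7.191

Duration effect: -D_mod·Δy = -11.7 × (-0.008) = +0.093600
Convexity effect: ½·C·(Δy)² = 0.5 × 138.7 × (-0.008)² = +0.0044384
ΔP/P ≈ +0.093600 + 0.0044384 = +0.0980384
ΔP ≈ 73.35 × (+0.0980384) = +7.19111664.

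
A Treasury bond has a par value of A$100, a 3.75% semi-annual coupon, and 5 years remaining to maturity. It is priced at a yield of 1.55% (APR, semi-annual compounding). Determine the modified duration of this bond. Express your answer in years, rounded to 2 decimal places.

4.59 years

Periodic yield y = 0.00775. First find Macaulay duration:
  t   CF        PV=CF/(1+0.00775)^t    t·PV
  1        1.875         1.8606         1.8606
  2        1.875         1.8463         3.6925
  3        1.875         1.8321         5.4962
  4        1.875         1.8180         7.2719
  5        1.875         1.8040         9.0200
  6        1.875         1.7901        10.7408
  7        1.875         1.7764        12.4345
  8        1.875         1.7627        14.1016
  9        1.875         1.7491        15.7423
  10     101.875        94.3060       943.0605
  Σ                    110.5453     1,023.4210
P = 110.5453; Macaulay duration = 1,023.4210 / 110.5453 = 9.25793 half-year periods = 4.62897 years.
Modified duration = D_Mac / (1 + y) = 4.62897 / 1.00775 = 4.59337 years.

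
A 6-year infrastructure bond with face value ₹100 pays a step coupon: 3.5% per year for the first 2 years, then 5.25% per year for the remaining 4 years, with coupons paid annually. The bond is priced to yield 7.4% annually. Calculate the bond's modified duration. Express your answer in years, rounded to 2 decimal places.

Periodic yield y = 0.074. First find Macaulay duration:
  t   CF        PV=CF/(1+0.074)^t    t·PV
  1         3.50         3.2588         3.2588
  2         3.50         3.0343         6.0686
  3         5.25         4.2379        12.7136
  4         5.25         3.9459        15.7835
  5         5.25         3.6740        18.3699
  6       105.25        68.5798       411.4790
  Σ                     86.7307       467.6734
P = 86.7307; Macaulay duration = 467.6734 / 86.7307 = 5.39225 years.
Modified duration = D_Mac / (1 + y) = 5.39225 / 1.074 = 5.02072 years.

5.02 years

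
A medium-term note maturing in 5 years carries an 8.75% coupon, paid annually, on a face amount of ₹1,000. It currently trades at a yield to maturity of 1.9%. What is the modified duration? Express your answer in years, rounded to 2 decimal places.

Periodic yield y = 0.019. First find Macaulay duration:
  t   CF        PV=CF/(1+0.019)^t    t·PV
  1        87.50        85.8685        85.8685
  2        87.50        84.2674       168.5348
  3        87.50        82.6962       248.0886
  4        87.50        81.1543       324.6170
  5     1,087.50       989.8248     4,949.1242
  Σ                  1,323.8112     5,776.2331
P = 1,323.8112; Macaulay duration = 5,776.2331 / 1,323.8112 = 4.36334 years.
Modified duration = D_Mac / (1 + y) = 4.36334 / 1.019 = 4.28198 years.

4.28 years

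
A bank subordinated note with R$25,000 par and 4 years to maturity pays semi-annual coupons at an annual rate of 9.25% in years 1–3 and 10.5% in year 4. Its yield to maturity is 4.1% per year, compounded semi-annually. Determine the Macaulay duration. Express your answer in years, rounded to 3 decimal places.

3.489 years

Periodic yield y = 0.0205. Discount each cash flow and weight by its period:
  t   CF        PV=CF/(1+0.0205)^t    t·PV
  1     1,156.25     1,133.0230     1,133.0230
  2     1,156.25     1,110.2626     2,220.5253
  3     1,156.25     1,087.9595     3,263.8784
  4     1,156.25     1,066.1043     4,264.4173
  5     1,156.25     1,044.6882     5,223.4411
  6     1,156.25     1,023.7023     6,142.2140
  7     1,312.50     1,138.6972     7,970.8803
  8    26,312.50    22,369.5909   178,956.7268
  Σ                 29,974.0281   209,175.1063
Price P = Σ PV = 29,974.0281.
Macaulay duration = Σ(t·PV) / P = 209,175.1063 / 29,974.0281 = 6.97855 half-year periods.
In years: 6.97855 / 2 = 3.48927 years.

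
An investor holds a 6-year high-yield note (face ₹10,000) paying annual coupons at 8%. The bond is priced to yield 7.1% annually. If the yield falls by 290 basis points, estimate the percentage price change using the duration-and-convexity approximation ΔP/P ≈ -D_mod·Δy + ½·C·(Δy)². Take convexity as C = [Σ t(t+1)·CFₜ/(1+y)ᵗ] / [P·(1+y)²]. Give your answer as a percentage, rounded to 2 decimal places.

+14.79%

With y = 0.071:
  t   CF        PV=CF/(1+0.071)^t    t·PV        t(t+1)·PV
  1       800.00       746.9655       746.9655       1,493.9309
  2       800.00       697.4467     1,394.8935       4,184.6804
  3       800.00       651.2108     1,953.6323       7,814.5292
  4       800.00       608.0399     2,432.1597      12,160.7987
  5       800.00       567.7310     2,838.6552      17,031.9309
  6    10,800.00     7,156.2735    42,937.6410     300,563.4872
  Σ                 10,427.6674    52,303.9472     343,249.3574
P = 10,427.6674; D_Mac = 5.01588 yrs; D_mod = 4.68336 yrs; C = 28.69747.
Duration effect: -4.68336 × (-0.029) = +0.135818
Convexity effect: 0.5 × 28.69747 × (-0.029)² = +0.0120673
ΔP/P ≈ +0.135818 + 0.0120673 = +0.147885 = +14.7885%.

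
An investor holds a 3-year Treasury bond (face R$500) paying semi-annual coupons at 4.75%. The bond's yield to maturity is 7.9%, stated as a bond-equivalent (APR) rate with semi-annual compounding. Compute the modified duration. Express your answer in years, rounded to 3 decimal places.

Periodic yield y = 0.0395. First find Macaulay duration:
  t   CF        PV=CF/(1+0.0395)^t    t·PV
  1       11.875        11.4238        11.4238
  2       11.875        10.9897        21.9793
  3       11.875        10.5721        31.7162
  4       11.875        10.1703        40.6814
  5       11.875         9.7839        48.9194
  6      511.875       405.7112     2,434.2670
  Σ                    458.6509     2,588.9871
P = 458.6509; Macaulay duration = 2,588.9871 / 458.6509 = 5.64479 half-year periods = 2.82239 years.
Modified duration = D_Mac / (1 + y) = 2.82239 / 1.0395 = 2.71515 years.

2.715 years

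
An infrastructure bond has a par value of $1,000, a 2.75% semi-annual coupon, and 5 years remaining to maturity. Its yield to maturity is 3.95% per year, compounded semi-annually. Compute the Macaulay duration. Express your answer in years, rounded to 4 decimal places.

4.6953 years

Periodic yield y = 0.01975. Discount each cash flow and weight by its period:
  t   CF        PV=CF/(1+0.01975)^t    t·PV
  1        13.75        13.4837        13.4837
  2        13.75        13.2226        26.4451
  3        13.75        12.9665        38.8994
  4        13.75        12.7153        50.8613
  5        13.75        12.4691        62.3454
  6        13.75        12.2276        73.3655
  7        13.75        11.9908        83.9353
  8        13.75        11.7585        94.0682
  9        13.75        11.5308       103.7772
  10    1,013.75       833.6691     8,336.6914
  Σ                    946.0339     8,883.8725
Price P = Σ PV = 946.0339.
Macaulay duration = Σ(t·PV) / P = 8,883.8725 / 946.0339 = 9.39065 half-year periods.
In years: 9.39065 / 2 = 4.69532 years.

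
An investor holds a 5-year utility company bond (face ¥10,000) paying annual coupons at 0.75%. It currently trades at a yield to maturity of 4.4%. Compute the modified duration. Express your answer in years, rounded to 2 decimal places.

4.71 years

Periodic yield y = 0.044. First find Macaulay duration:
  t   CF        PV=CF/(1+0.044)^t    t·PV
  1        75.00        71.8391        71.8391
  2        75.00        68.8114       137.6228
  3        75.00        65.9113       197.7338
  4        75.00        63.1334       252.5337
  5    10,075.00     8,123.4883    40,617.4417
  Σ                  8,393.1835    41,277.1710
P = 8,393.1835; Macaulay duration = 41,277.1710 / 8,393.1835 = 4.91794 years.
Modified duration = D_Mac / (1 + y) = 4.91794 / 1.044 = 4.71067 years.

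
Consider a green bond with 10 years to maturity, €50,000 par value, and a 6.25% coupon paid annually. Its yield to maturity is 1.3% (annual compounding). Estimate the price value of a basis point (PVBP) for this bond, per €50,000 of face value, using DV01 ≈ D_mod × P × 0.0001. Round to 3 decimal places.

Periodic yield y = 0.013.
  t   CF        PV=CF/(1+0.013)^t    t·PV
  1     3,125.00     3,084.8963     3,084.8963
  2     3,125.00     3,045.3074     6,090.6147
  3     3,125.00     3,006.2264     9,018.6792
  4     3,125.00     2,967.6470    11,870.5880
  5     3,125.00     2,929.5627    14,647.8134
  6     3,125.00     2,891.9671    17,351.8027
  7     3,125.00     2,854.8540    19,983.9781
  8     3,125.00     2,818.2172    22,545.7375
  9     3,125.00     2,782.0505    25,038.4548
  10   53,125.00    46,687.9161   466,879.1607
  Σ                 73,068.6447   596,511.7253
P = 73,068.6447; D_Mac = 8.16372 yrs; D_mod = 8.05895 yrs.
DV01 ≈ 8.05895 × 73,068.6447 × 0.0001 = 58.885659.

€58.886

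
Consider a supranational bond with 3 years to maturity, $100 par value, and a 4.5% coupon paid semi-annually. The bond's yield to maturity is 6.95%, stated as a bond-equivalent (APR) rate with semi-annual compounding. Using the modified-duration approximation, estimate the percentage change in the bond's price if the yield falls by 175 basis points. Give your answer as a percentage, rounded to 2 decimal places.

+4.79%

Periodic yield y = 0.03475. Modified duration first:
  t   CF        PV=CF/(1+0.03475)^t    t·PV
  1         2.25         2.1744         2.1744
  2         2.25         2.1014         4.2028
  3         2.25         2.0308         6.0925
  4         2.25         1.9626         7.8506
  5         2.25         1.8967         9.4836
  6       102.25        83.3011       499.8066
  Σ                     93.4672       529.6106
P = 93.4672; D_Mac = 5.66627 half-year periods = 2.83314 yrs; D_mod = 2.83314/(1+0.03475) = 2.73799 yrs.
ΔP/P ≈ -D_mod · Δy = -2.73799 × (-0.0175) = +0.047915 = +4.7915%.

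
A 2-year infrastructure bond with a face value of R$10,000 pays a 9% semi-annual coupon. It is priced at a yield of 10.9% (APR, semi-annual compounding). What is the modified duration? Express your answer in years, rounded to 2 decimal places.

1.78 years

Periodic yield y = 0.0545. First find Macaulay duration:
  t   CF        PV=CF/(1+0.0545)^t    t·PV
  1       450.00       426.7425       426.7425
  2       450.00       404.6871       809.3742
  3       450.00       383.7715     1,151.3146
  4    10,450.00     8,451.4252    33,805.7010
  Σ                  9,666.6264    36,193.1323
P = 9,666.6264; Macaulay duration = 36,193.1323 / 9,666.6264 = 3.74413 half-year periods = 1.87207 years.
Modified duration = D_Mac / (1 + y) = 1.87207 / 1.0545 = 1.77531 years.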